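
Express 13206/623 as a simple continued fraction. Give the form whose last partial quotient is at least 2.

13206 = 21×623 + 123
623 = 5×123 + 8
123 = 15×8 + 3
8 = 2×3 + 2
3 = 1×2 + 1
2 = 2×1 + 0  (stop)
So 13206/623 = [21; 5, 15, 2, 1, 2].

[21; 5, 15, 2, 1, 2]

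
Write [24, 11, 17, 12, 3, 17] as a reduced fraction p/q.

2916869/121080

Using pₖ = aₖpₖ₋₁ + pₖ₋₂ and qₖ = aₖqₖ₋₁ + qₖ₋₂:
  k=0: a=24, p=24, q=1
  k=1: a=11, p=265, q=11
  k=2: a=17, p=4529, q=188
  k=3: a=12, p=54613, q=2267
  k=4: a=3, p=168368, q=6989
  k=5: a=17, p=2916869, q=121080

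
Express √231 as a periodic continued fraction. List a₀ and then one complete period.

a₀ = ⌊√231⌋ = 15.
With m₀=0, d₀=1 and mₖ₊₁ = dₖaₖ − mₖ, dₖ₊₁ = (n − mₖ₊₁²)/dₖ, aₖ₊₁ = ⌊(a₀+mₖ₊₁)/dₖ₊₁⌋:
  k=1: m=15, d=6, a=5
  k=2: m=15, d=1, a=30
d=1 and a=2a₀=30 at k=2, so the next step gives (m, d) = (15, 6) again — its k=1 value — and the period has length 2.

[15; 5, 30]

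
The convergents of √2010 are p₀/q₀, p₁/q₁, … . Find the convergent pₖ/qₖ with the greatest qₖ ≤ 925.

24165/539

√2010 = [44; 1, 4, 1, 88, …] (period length 4).
Convergents:
  p_0/q_0 = 44/1
  p_1/q_1 = 45/1
  p_2/q_2 = 224/5
  p_3/q_3 = 269/6
  p_4/q_4 = 23896/533
  p_5/q_5 = 24165/539
  p_6/q_6 = 120556/2689
q_5 = 539 ≤ 925 < 2689 = q_6, so the answer is 24165/539.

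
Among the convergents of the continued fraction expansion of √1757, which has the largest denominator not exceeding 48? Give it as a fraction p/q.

√1757 = [41; 1, 10, 1, 82, …] (period length 4).
Convergents:
  p_0/q_0 = 41/1
  p_1/q_1 = 42/1
  p_2/q_2 = 461/11
  p_3/q_3 = 503/12
  p_4/q_4 = 41707/995
q_3 = 12 ≤ 48 < 995 = q_4, so the answer is 503/12.

503/12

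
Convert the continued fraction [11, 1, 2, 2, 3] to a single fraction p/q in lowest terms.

281/24

Using pₖ = aₖpₖ₋₁ + pₖ₋₂ and qₖ = aₖqₖ₋₁ + qₖ₋₂:
  k=0: a=11, p=11, q=1
  k=1: a=1, p=12, q=1
  k=2: a=2, p=35, q=3
  k=3: a=2, p=82, q=7
  k=4: a=3, p=281, q=24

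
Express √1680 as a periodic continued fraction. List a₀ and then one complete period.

a₀ = ⌊√1680⌋ = 40.
With m₀=0, d₀=1 and mₖ₊₁ = dₖaₖ − mₖ, dₖ₊₁ = (n − mₖ₊₁²)/dₖ, aₖ₊₁ = ⌊(a₀+mₖ₊₁)/dₖ₊₁⌋:
  k=1: m=40, d=80, a=1
  k=2: m=40, d=1, a=80
d=1 and a=2a₀=80 at k=2, so the next step gives (m, d) = (40, 80) again — its k=1 value — and the period has length 2.

[40; 1, 80]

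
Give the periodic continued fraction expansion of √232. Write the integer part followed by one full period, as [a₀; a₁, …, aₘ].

[15; 4, 3, 7, 3, 4, 30]

a₀ = ⌊√232⌋ = 15.
With m₀=0, d₀=1 and mₖ₊₁ = dₖaₖ − mₖ, dₖ₊₁ = (n − mₖ₊₁²)/dₖ, aₖ₊₁ = ⌊(a₀+mₖ₊₁)/dₖ₊₁⌋:
  k=1: m=15, d=7, a=4
  k=2: m=13, d=9, a=3
  k=3: m=14, d=4, a=7
  k=4: m=14, d=9, a=3
  k=5: m=13, d=7, a=4
  k=6: m=15, d=1, a=30
d=1 and a=2a₀=30 at k=6, so the next step gives (m, d) = (15, 7) again — its k=1 value — and the period has length 6.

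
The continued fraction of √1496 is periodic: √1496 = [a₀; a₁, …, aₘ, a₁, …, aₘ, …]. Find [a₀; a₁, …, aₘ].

a₀ = ⌊√1496⌋ = 38.
With m₀=0, d₀=1 and mₖ₊₁ = dₖaₖ − mₖ, dₖ₊₁ = (n − mₖ₊₁²)/dₖ, aₖ₊₁ = ⌊(a₀+mₖ₊₁)/dₖ₊₁⌋:
  k=1: m=38, d=52, a=1
  k=2: m=14, d=25, a=2
  k=3: m=36, d=8, a=9
  k=4: m=36, d=25, a=2
  k=5: m=14, d=52, a=1
  k=6: m=38, d=1, a=76
d=1 and a=2a₀=76 at k=6, so the next step gives (m, d) = (38, 52) again — its k=1 value — and the period has length 6.

[38; 1, 2, 9, 2, 1, 76]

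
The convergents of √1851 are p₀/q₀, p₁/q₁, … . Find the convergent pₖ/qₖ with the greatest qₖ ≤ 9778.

159143/3699

√1851 = [43; 43, 86, …] (period length 2).
Convergents:
  p_0/q_0 = 43/1
  p_1/q_1 = 1850/43
  p_2/q_2 = 159143/3699
  p_3/q_3 = 6844999/159100
q_2 = 3699 ≤ 9778 < 159100 = q_3, so the answer is 159143/3699.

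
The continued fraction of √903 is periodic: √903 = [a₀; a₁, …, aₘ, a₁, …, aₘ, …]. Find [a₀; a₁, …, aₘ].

[30; 20, 60]

a₀ = ⌊√903⌋ = 30.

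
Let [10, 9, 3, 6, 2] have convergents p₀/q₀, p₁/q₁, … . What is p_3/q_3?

Using pₖ = aₖpₖ₋₁ + pₖ₋₂, qₖ = aₖqₖ₋₁ + qₖ₋₂ (with p₋₁=1, p₋₂=0, q₋₁=0, q₋₂=1):
  k=0: a=10, p=10, q=1
  k=1: a=9, p=91, q=9
  k=2: a=3, p=283, q=28
  k=3: a=6, p=1789, q=177

1789/177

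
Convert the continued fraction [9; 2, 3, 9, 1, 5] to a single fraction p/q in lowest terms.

4008/425

Fold from the inside: start with 5/1.
  1 + 1/5 = 6/5
  9 + 5/6 = 59/6
  3 + 6/59 = 183/59
  2 + 59/183 = 425/183
  9 + 183/425 = 4008/425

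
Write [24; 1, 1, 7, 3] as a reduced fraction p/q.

Using pₖ = aₖpₖ₋₁ + pₖ₋₂ and qₖ = aₖqₖ₋₁ + qₖ₋₂:
  k=0: a=24, p=24, q=1
  k=1: a=1, p=25, q=1
  k=2: a=1, p=49, q=2
  k=3: a=7, p=368, q=15
  k=4: a=3, p=1153, q=47

1153/47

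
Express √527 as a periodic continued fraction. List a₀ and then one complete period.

[22; 1, 21, 1, 44]

a₀ = ⌊√527⌋ = 22.
With m₀=0, d₀=1 and mₖ₊₁ = dₖaₖ − mₖ, dₖ₊₁ = (n − mₖ₊₁²)/dₖ, aₖ₊₁ = ⌊(a₀+mₖ₊₁)/dₖ₊₁⌋:
  k=1: m=22, d=43, a=1
  k=2: m=21, d=2, a=21
  k=3: m=21, d=43, a=1
  k=4: m=22, d=1, a=44
d=1 and a=2a₀=44 at k=4, so the next step gives (m, d) = (22, 43) again — its k=1 value — and the period has length 4.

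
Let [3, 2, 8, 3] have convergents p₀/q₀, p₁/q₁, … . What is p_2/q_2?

59/17

Using pₖ = aₖpₖ₋₁ + pₖ₋₂, qₖ = aₖqₖ₋₁ + qₖ₋₂ (with p₋₁=1, p₋₂=0, q₋₁=0, q₋₂=1):
  k=0: a=3, p=3, q=1
  k=1: a=2, p=7, q=2
  k=2: a=8, p=59, q=17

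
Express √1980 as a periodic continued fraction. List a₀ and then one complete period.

[44; 2, 88]

a₀ = ⌊√1980⌋ = 44.
With m₀=0, d₀=1 and mₖ₊₁ = dₖaₖ − mₖ, dₖ₊₁ = (n − mₖ₊₁²)/dₖ, aₖ₊₁ = ⌊(a₀+mₖ₊₁)/dₖ₊₁⌋:
  k=1: m=44, d=44, a=2
  k=2: m=44, d=1, a=88
d=1 and a=2a₀=88 at k=2, so the next step gives (m, d) = (44, 44) again — its k=1 value — and the period has length 2.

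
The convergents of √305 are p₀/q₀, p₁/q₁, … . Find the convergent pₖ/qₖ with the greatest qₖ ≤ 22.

227/13

√305 = [17; 2, 6, 2, 34, …] (period length 4).
Convergents:
  p_0/q_0 = 17/1
  p_1/q_1 = 35/2
  p_2/q_2 = 227/13
  p_3/q_3 = 489/28
q_2 = 13 ≤ 22 < 28 = q_3, so the answer is 227/13.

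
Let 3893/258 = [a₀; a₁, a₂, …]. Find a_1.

11

3893 = 15·258 + 23   →  a_0 = 15
258 = 11·23 + 5   →  a_1 = 11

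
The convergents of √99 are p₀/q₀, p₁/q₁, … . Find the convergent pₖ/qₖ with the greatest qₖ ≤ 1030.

3970/399

√99 = [9; 1, 18, …] (period length 2).
Convergents:
  p_0/q_0 = 9/1
  p_1/q_1 = 10/1
  p_2/q_2 = 189/19
  p_3/q_3 = 199/20
  p_4/q_4 = 3771/379
  p_5/q_5 = 3970/399
  p_6/q_6 = 75231/7561
q_5 = 399 ≤ 1030 < 7561 = q_6, so the answer is 3970/399.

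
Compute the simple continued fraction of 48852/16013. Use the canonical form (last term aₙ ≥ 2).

[3; 19, 1, 2, 3, 2, 3, 10]

48852 = 3*16013 + 813
16013 = 19*813 + 566
813 = 1*566 + 247
566 = 2*247 + 72
247 = 3*72 + 31
72 = 2*31 + 10
31 = 3*10 + 1
10 = 10*1 + 0  (stop)
So 48852/16013 = [3; 19, 1, 2, 3, 2, 3, 10].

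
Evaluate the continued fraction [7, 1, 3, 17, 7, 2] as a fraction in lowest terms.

Using pₖ = aₖpₖ₋₁ + pₖ₋₂ and qₖ = aₖqₖ₋₁ + qₖ₋₂:
  k=0: a=7, p=7, q=1
  k=1: a=1, p=8, q=1
  k=2: a=3, p=31, q=4
  k=3: a=17, p=535, q=69
  k=4: a=7, p=3776, q=487
  k=5: a=2, p=8087, q=1043

8087/1043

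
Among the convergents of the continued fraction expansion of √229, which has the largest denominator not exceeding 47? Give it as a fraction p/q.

227/15

√229 = [15; 7, 1, 1, 7, 30, …] (period length 5).
Convergents:
  p_0/q_0 = 15/1
  p_1/q_1 = 106/7
  p_2/q_2 = 121/8
  p_3/q_3 = 227/15
  p_4/q_4 = 1710/113
q_3 = 15 ≤ 47 < 113 = q_4, so the answer is 227/15.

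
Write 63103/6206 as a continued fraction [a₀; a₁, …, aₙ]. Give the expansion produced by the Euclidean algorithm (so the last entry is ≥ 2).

[10; 5, 1, 19, 17, 3]

63103 = 10·6206 + 1043
6206 = 5·1043 + 991
1043 = 1·991 + 52
991 = 19·52 + 3
52 = 17·3 + 1
3 = 3·1 + 0  (stop)
So 63103/6206 = [10; 5, 1, 19, 17, 3].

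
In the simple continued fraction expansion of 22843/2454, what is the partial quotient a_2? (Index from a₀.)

4

22843 = 9·2454 + 757   →  a_0 = 9
2454 = 3·757 + 183   →  a_1 = 3
757 = 4·183 + 25   →  a_2 = 4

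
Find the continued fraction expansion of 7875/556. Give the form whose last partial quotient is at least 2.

[14; 6, 9, 10]

7875 = 14*556 + 91
556 = 6*91 + 10
91 = 9*10 + 1
10 = 10*1 + 0  (stop)
So 7875/556 = [14; 6, 9, 10].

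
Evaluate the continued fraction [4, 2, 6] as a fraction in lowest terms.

Using pₖ = aₖpₖ₋₁ + pₖ₋₂ and qₖ = aₖqₖ₋₁ + qₖ₋₂:
  k=0: a=4, p=4, q=1
  k=1: a=2, p=9, q=2
  k=2: a=6, p=58, q=13

58/13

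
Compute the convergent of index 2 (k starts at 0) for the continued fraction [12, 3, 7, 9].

271/22

Using pₖ = aₖpₖ₋₁ + pₖ₋₂, qₖ = aₖqₖ₋₁ + qₖ₋₂ (with p₋₁=1, p₋₂=0, q₋₁=0, q₋₂=1):
  k=0: a=12, p=12, q=1
  k=1: a=3, p=37, q=3
  k=2: a=7, p=271, q=22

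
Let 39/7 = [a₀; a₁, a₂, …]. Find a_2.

1

39 = 5·7 + 4   →  a_0 = 5
7 = 1·4 + 3   →  a_1 = 1
4 = 1·3 + 1   →  a_2 = 1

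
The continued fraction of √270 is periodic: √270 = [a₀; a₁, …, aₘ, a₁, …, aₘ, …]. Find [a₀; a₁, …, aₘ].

[16; 2, 3, 6, 3, 2, 32]

a₀ = ⌊√270⌋ = 16.
With m₀=0, d₀=1 and mₖ₊₁ = dₖaₖ − mₖ, dₖ₊₁ = (n − mₖ₊₁²)/dₖ, aₖ₊₁ = ⌊(a₀+mₖ₊₁)/dₖ₊₁⌋:
  k=1: m=16, d=14, a=2
  k=2: m=12, d=9, a=3
  k=3: m=15, d=5, a=6
  k=4: m=15, d=9, a=3
  k=5: m=12, d=14, a=2
  k=6: m=16, d=1, a=32
d=1 and a=2a₀=32 at k=6, so the next step gives (m, d) = (16, 14) again — its k=1 value — and the period has length 6.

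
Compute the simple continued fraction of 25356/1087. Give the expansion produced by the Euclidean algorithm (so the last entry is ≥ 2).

[23; 3, 16, 7, 3]

25356 = 23*1087 + 355
1087 = 3*355 + 22
355 = 16*22 + 3
22 = 7*3 + 1
3 = 3*1 + 0  (stop)
So 25356/1087 = [23; 3, 16, 7, 3].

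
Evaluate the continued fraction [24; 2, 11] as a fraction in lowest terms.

Fold from the inside: start with 11/1.
  2 + 1/11 = 23/11
  24 + 11/23 = 563/23

563/23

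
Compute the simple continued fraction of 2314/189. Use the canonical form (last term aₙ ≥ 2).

[12; 4, 9, 5]

2314 = 12×189 + 46
189 = 4×46 + 5
46 = 9×5 + 1
5 = 5×1 + 0  (stop)
So 2314/189 = [12; 4, 9, 5].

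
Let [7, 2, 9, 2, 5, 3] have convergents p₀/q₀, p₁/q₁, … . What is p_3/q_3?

Using pₖ = aₖpₖ₋₁ + pₖ₋₂, qₖ = aₖqₖ₋₁ + qₖ₋₂ (with p₋₁=1, p₋₂=0, q₋₁=0, q₋₂=1):
  k=0: a=7, p=7, q=1
  k=1: a=2, p=15, q=2
  k=2: a=9, p=142, q=19
  k=3: a=2, p=299, q=40

299/40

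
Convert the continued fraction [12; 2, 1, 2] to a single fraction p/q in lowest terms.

Using pₖ = aₖpₖ₋₁ + pₖ₋₂ and qₖ = aₖqₖ₋₁ + qₖ₋₂:
  k=0: a=12, p=12, q=1
  k=1: a=2, p=25, q=2
  k=2: a=1, p=37, q=3
  k=3: a=2, p=99, q=8

99/8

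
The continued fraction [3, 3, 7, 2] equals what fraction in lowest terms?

Fold from the inside: start with 2/1.
  7 + 1/2 = 15/2
  3 + 2/15 = 47/15
  3 + 15/47 = 156/47

156/47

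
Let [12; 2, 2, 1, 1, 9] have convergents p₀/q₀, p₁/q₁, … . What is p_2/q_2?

Using pₖ = aₖpₖ₋₁ + pₖ₋₂, qₖ = aₖqₖ₋₁ + qₖ₋₂ (with p₋₁=1, p₋₂=0, q₋₁=0, q₋₂=1):
  k=0: a=12, p=12, q=1
  k=1: a=2, p=25, q=2
  k=2: a=2, p=62, q=5

62/5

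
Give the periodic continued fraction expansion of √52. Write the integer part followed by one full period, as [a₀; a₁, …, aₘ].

a₀ = ⌊√52⌋ = 7.
With m₀=0, d₀=1 and mₖ₊₁ = dₖaₖ − mₖ, dₖ₊₁ = (n − mₖ₊₁²)/dₖ, aₖ₊₁ = ⌊(a₀+mₖ₊₁)/dₖ₊₁⌋:
  k=1: m=7, d=3, a=4
  k=2: m=5, d=9, a=1
  k=3: m=4, d=4, a=2
  k=4: m=4, d=9, a=1
  k=5: m=5, d=3, a=4
  k=6: m=7, d=1, a=14
d=1 and a=2a₀=14 at k=6, so the next step gives (m, d) = (7, 3) again — its k=1 value — and the period has length 6.

[7; 4, 1, 2, 1, 4, 14]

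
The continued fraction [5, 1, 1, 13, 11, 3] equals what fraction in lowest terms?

5099/924

Using pₖ = aₖpₖ₋₁ + pₖ₋₂ and qₖ = aₖqₖ₋₁ + qₖ₋₂:
  k=0: a=5, p=5, q=1
  k=1: a=1, p=6, q=1
  k=2: a=1, p=11, q=2
  k=3: a=13, p=149, q=27
  k=4: a=11, p=1650, q=299
  k=5: a=3, p=5099, q=924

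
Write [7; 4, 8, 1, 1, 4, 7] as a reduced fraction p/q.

16579/2289

Using pₖ = aₖpₖ₋₁ + pₖ₋₂ and qₖ = aₖqₖ₋₁ + qₖ₋₂:
  k=0: a=7, p=7, q=1
  k=1: a=4, p=29, q=4
  k=2: a=8, p=239, q=33
  k=3: a=1, p=268, q=37
  k=4: a=1, p=507, q=70
  k=5: a=4, p=2296, q=317
  k=6: a=7, p=16579, q=2289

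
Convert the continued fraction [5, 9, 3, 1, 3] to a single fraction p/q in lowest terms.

Fold from the inside: start with 3/1.
  1 + 1/3 = 4/3
  3 + 3/4 = 15/4
  9 + 4/15 = 139/15
  5 + 15/139 = 710/139

710/139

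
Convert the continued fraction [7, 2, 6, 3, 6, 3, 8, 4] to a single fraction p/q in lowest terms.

209197/28030

Using pₖ = aₖpₖ₋₁ + pₖ₋₂ and qₖ = aₖqₖ₋₁ + qₖ₋₂:
  k=0: a=7, p=7, q=1
  k=1: a=2, p=15, q=2
  k=2: a=6, p=97, q=13
  k=3: a=3, p=306, q=41
  k=4: a=6, p=1933, q=259
  k=5: a=3, p=6105, q=818
  k=6: a=8, p=50773, q=6803
  k=7: a=4, p=209197, q=28030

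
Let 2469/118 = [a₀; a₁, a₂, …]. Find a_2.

2469 = 20·118 + 109   →  a_0 = 20
118 = 1·109 + 9   →  a_1 = 1
109 = 12·9 + 1   →  a_2 = 12

12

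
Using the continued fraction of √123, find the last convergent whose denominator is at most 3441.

29767/2684

√123 = [11; 11, 22, …] (period length 2).
Convergents:
  p_0/q_0 = 11/1
  p_1/q_1 = 122/11
  p_2/q_2 = 2695/243
  p_3/q_3 = 29767/2684
  p_4/q_4 = 657569/59291
q_3 = 2684 ≤ 3441 < 59291 = q_4, so the answer is 29767/2684.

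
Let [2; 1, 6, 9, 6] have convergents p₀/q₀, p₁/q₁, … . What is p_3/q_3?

Using pₖ = aₖpₖ₋₁ + pₖ₋₂, qₖ = aₖqₖ₋₁ + qₖ₋₂ (with p₋₁=1, p₋₂=0, q₋₁=0, q₋₂=1):
  k=0: a=2, p=2, q=1
  k=1: a=1, p=3, q=1
  k=2: a=6, p=20, q=7
  k=3: a=9, p=183, q=64

183/64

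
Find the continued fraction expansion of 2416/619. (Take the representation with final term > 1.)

2416 = 3×619 + 559
619 = 1×559 + 60
559 = 9×60 + 19
60 = 3×19 + 3
19 = 6×3 + 1
3 = 3×1 + 0  (stop)
So 2416/619 = [3; 1, 9, 3, 6, 3].

[3; 1, 9, 3, 6, 3]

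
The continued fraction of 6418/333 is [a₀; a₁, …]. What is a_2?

1

6418 = 19·333 + 91   →  a_0 = 19
333 = 3·91 + 60   →  a_1 = 3
91 = 1·60 + 31   →  a_2 = 1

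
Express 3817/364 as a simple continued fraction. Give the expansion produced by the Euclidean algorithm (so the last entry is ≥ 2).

[10; 2, 17, 1, 2, 3]

3817 = 10·364 + 177
364 = 2·177 + 10
177 = 17·10 + 7
10 = 1·7 + 3
7 = 2·3 + 1
3 = 3·1 + 0  (stop)
So 3817/364 = [10; 2, 17, 1, 2, 3].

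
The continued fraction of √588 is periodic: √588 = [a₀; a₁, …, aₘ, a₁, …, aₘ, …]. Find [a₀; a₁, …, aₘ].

a₀ = ⌊√588⌋ = 24.
With m₀=0, d₀=1 and mₖ₊₁ = dₖaₖ − mₖ, dₖ₊₁ = (n − mₖ₊₁²)/dₖ, aₖ₊₁ = ⌊(a₀+mₖ₊₁)/dₖ₊₁⌋:
  k=1: m=24, d=12, a=4
  k=2: m=24, d=1, a=48
d=1 and a=2a₀=48 at k=2, so the next step gives (m, d) = (24, 12) again — its k=1 value — and the period has length 2.

[24; 4, 48]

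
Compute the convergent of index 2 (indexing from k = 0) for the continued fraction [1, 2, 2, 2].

Using pₖ = aₖpₖ₋₁ + pₖ₋₂, qₖ = aₖqₖ₋₁ + qₖ₋₂ (with p₋₁=1, p₋₂=0, q₋₁=0, q₋₂=1):
  k=0: a=1, p=1, q=1
  k=1: a=2, p=3, q=2
  k=2: a=2, p=7, q=5

7/5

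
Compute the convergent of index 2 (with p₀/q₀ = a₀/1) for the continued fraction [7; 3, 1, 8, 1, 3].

29/4

Using pₖ = aₖpₖ₋₁ + pₖ₋₂, qₖ = aₖqₖ₋₁ + qₖ₋₂ (with p₋₁=1, p₋₂=0, q₋₁=0, q₋₂=1):
  k=0: a=7, p=7, q=1
  k=1: a=3, p=22, q=3
  k=2: a=1, p=29, q=4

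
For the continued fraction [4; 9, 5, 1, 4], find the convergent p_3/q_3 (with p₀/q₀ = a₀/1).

Using pₖ = aₖpₖ₋₁ + pₖ₋₂, qₖ = aₖqₖ₋₁ + qₖ₋₂ (with p₋₁=1, p₋₂=0, q₋₁=0, q₋₂=1):
  k=0: a=4, p=4, q=1
  k=1: a=9, p=37, q=9
  k=2: a=5, p=189, q=46
  k=3: a=1, p=226, q=55

226/55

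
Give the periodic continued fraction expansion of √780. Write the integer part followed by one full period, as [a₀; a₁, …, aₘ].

[27; 1, 12, 1, 54]

a₀ = ⌊√780⌋ = 27.
With m₀=0, d₀=1 and mₖ₊₁ = dₖaₖ − mₖ, dₖ₊₁ = (n − mₖ₊₁²)/dₖ, aₖ₊₁ = ⌊(a₀+mₖ₊₁)/dₖ₊₁⌋:
  k=1: m=27, d=51, a=1
  k=2: m=24, d=4, a=12
  k=3: m=24, d=51, a=1
  k=4: m=27, d=1, a=54
d=1 and a=2a₀=54 at k=4, so the next step gives (m, d) = (27, 51) again — its k=1 value — and the period has length 4.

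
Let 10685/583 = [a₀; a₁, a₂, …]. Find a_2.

19

10685 = 18·583 + 191   →  a_0 = 18
583 = 3·191 + 10   →  a_1 = 3
191 = 19·10 + 1   →  a_2 = 19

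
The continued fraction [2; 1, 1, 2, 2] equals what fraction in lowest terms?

Using pₖ = aₖpₖ₋₁ + pₖ₋₂ and qₖ = aₖqₖ₋₁ + qₖ₋₂:
  k=0: a=2, p=2, q=1
  k=1: a=1, p=3, q=1
  k=2: a=1, p=5, q=2
  k=3: a=2, p=13, q=5
  k=4: a=2, p=31, q=12

31/12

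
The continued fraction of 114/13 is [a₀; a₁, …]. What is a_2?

3

114 = 8·13 + 10   →  a_0 = 8
13 = 1·10 + 3   →  a_1 = 1
10 = 3·3 + 1   →  a_2 = 3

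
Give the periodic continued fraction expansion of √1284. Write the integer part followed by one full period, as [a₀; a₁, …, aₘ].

[35; 1, 4, 1, 70]

a₀ = ⌊√1284⌋ = 35.
With m₀=0, d₀=1 and mₖ₊₁ = dₖaₖ − mₖ, dₖ₊₁ = (n − mₖ₊₁²)/dₖ, aₖ₊₁ = ⌊(a₀+mₖ₊₁)/dₖ₊₁⌋:
  k=1: m=35, d=59, a=1
  k=2: m=24, d=12, a=4
  k=3: m=24, d=59, a=1
  k=4: m=35, d=1, a=70
d=1 and a=2a₀=70 at k=4, so the next step gives (m, d) = (35, 59) again — its k=1 value — and the period has length 4.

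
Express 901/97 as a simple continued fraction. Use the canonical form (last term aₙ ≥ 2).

[9; 3, 2, 6, 2]

901 = 9*97 + 28
97 = 3*28 + 13
28 = 2*13 + 2
13 = 6*2 + 1
2 = 2*1 + 0  (stop)
So 901/97 = [9; 3, 2, 6, 2].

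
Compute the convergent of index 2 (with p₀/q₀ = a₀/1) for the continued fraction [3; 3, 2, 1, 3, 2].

Using pₖ = aₖpₖ₋₁ + pₖ₋₂, qₖ = aₖqₖ₋₁ + qₖ₋₂ (with p₋₁=1, p₋₂=0, q₋₁=0, q₋₂=1):
  k=0: a=3, p=3, q=1
  k=1: a=3, p=10, q=3
  k=2: a=2, p=23, q=7

23/7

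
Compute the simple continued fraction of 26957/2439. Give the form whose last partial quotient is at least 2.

[11; 19, 18, 3, 2]

26957 = 11*2439 + 128
2439 = 19*128 + 7
128 = 18*7 + 2
7 = 3*2 + 1
2 = 2*1 + 0  (stop)
So 26957/2439 = [11; 19, 18, 3, 2].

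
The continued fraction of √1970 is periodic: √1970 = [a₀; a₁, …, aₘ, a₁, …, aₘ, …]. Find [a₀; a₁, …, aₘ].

[44; 2, 1, 1, 2, 88]

a₀ = ⌊√1970⌋ = 44.
With m₀=0, d₀=1 and mₖ₊₁ = dₖaₖ − mₖ, dₖ₊₁ = (n − mₖ₊₁²)/dₖ, aₖ₊₁ = ⌊(a₀+mₖ₊₁)/dₖ₊₁⌋:
  k=1: m=44, d=34, a=2
  k=2: m=24, d=41, a=1
  k=3: m=17, d=41, a=1
  k=4: m=24, d=34, a=2
  k=5: m=44, d=1, a=88
d=1 and a=2a₀=88 at k=5, so the next step gives (m, d) = (44, 34) again — its k=1 value — and the period has length 5.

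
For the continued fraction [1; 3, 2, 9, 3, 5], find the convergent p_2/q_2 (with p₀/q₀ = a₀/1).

Using pₖ = aₖpₖ₋₁ + pₖ₋₂, qₖ = aₖqₖ₋₁ + qₖ₋₂ (with p₋₁=1, p₋₂=0, q₋₁=0, q₋₂=1):
  k=0: a=1, p=1, q=1
  k=1: a=3, p=4, q=3
  k=2: a=2, p=9, q=7

9/7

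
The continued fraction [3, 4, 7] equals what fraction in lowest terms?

94/29

Using pₖ = aₖpₖ₋₁ + pₖ₋₂ and qₖ = aₖqₖ₋₁ + qₖ₋₂:
  k=0: a=3, p=3, q=1
  k=1: a=4, p=13, q=4
  k=2: a=7, p=94, q=29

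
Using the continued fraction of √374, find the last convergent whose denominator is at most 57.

√374 = [19; 2, 1, 18, 1, 2, 38, …] (period length 6).
Convergents:
  p_0/q_0 = 19/1
  p_1/q_1 = 39/2
  p_2/q_2 = 58/3
  p_3/q_3 = 1083/56
  p_4/q_4 = 1141/59
q_3 = 56 ≤ 57 < 59 = q_4, so the answer is 1083/56.

1083/56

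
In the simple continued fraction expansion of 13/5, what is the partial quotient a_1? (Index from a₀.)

1

13 = 2·5 + 3   →  a_0 = 2
5 = 1·3 + 2   →  a_1 = 1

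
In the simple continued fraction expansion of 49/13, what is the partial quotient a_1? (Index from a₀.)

49 = 3·13 + 10   →  a_0 = 3
13 = 1·10 + 3   →  a_1 = 1

1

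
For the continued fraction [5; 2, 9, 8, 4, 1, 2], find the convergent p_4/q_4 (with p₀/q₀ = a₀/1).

3476/635

Using pₖ = aₖpₖ₋₁ + pₖ₋₂, qₖ = aₖqₖ₋₁ + qₖ₋₂ (with p₋₁=1, p₋₂=0, q₋₁=0, q₋₂=1):
  k=0: a=5, p=5, q=1
  k=1: a=2, p=11, q=2
  k=2: a=9, p=104, q=19
  k=3: a=8, p=843, q=154
  k=4: a=4, p=3476, q=635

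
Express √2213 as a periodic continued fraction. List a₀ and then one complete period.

[47; 23, 1, 1, 23, 94]

a₀ = ⌊√2213⌋ = 47.
With m₀=0, d₀=1 and mₖ₊₁ = dₖaₖ − mₖ, dₖ₊₁ = (n − mₖ₊₁²)/dₖ, aₖ₊₁ = ⌊(a₀+mₖ₊₁)/dₖ₊₁⌋:
  k=1: m=47, d=4, a=23
  k=2: m=45, d=47, a=1
  k=3: m=2, d=47, a=1
  k=4: m=45, d=4, a=23
  k=5: m=47, d=1, a=94
d=1 and a=2a₀=94 at k=5, so the next step gives (m, d) = (47, 4) again — its k=1 value — and the period has length 5.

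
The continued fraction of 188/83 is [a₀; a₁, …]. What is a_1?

3

188 = 2·83 + 22   →  a_0 = 2
83 = 3·22 + 17   →  a_1 = 3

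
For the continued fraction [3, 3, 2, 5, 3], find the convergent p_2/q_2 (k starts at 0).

23/7

Using pₖ = aₖpₖ₋₁ + pₖ₋₂, qₖ = aₖqₖ₋₁ + qₖ₋₂ (with p₋₁=1, p₋₂=0, q₋₁=0, q₋₂=1):
  k=0: a=3, p=3, q=1
  k=1: a=3, p=10, q=3
  k=2: a=2, p=23, q=7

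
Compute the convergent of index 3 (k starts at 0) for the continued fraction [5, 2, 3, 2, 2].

Using pₖ = aₖpₖ₋₁ + pₖ₋₂, qₖ = aₖqₖ₋₁ + qₖ₋₂ (with p₋₁=1, p₋₂=0, q₋₁=0, q₋₂=1):
  k=0: a=5, p=5, q=1
  k=1: a=2, p=11, q=2
  k=2: a=3, p=38, q=7
  k=3: a=2, p=87, q=16

87/16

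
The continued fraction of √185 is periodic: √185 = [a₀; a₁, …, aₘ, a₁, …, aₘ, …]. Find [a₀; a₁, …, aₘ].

a₀ = ⌊√185⌋ = 13.
With m₀=0, d₀=1 and mₖ₊₁ = dₖaₖ − mₖ, dₖ₊₁ = (n − mₖ₊₁²)/dₖ, aₖ₊₁ = ⌊(a₀+mₖ₊₁)/dₖ₊₁⌋:
  k=1: m=13, d=16, a=1
  k=2: m=3, d=11, a=1
  k=3: m=8, d=11, a=1
  k=4: m=3, d=16, a=1
  k=5: m=13, d=1, a=26
d=1 and a=2a₀=26 at k=5, so the next step gives (m, d) = (13, 16) again — its k=1 value — and the period has length 5.

[13; 1, 1, 1, 1, 26]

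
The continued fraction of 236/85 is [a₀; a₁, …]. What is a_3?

236 = 2·85 + 66   →  a_0 = 2
85 = 1·66 + 19   →  a_1 = 1
66 = 3·19 + 9   →  a_2 = 3
19 = 2·9 + 1   →  a_3 = 2

2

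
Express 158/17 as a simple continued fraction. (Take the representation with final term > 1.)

158 = 9×17 + 5
17 = 3×5 + 2
5 = 2×2 + 1
2 = 2×1 + 0  (stop)
So 158/17 = [9; 3, 2, 2].

[9; 3, 2, 2]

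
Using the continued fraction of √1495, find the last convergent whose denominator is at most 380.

√1495 = [38; 1, 1, 1, 76, …] (period length 4).
Convergents:
  p_0/q_0 = 38/1
  p_1/q_1 = 39/1
  p_2/q_2 = 77/2
  p_3/q_3 = 116/3
  p_4/q_4 = 8893/230
  p_5/q_5 = 9009/233
  p_6/q_6 = 17902/463
q_5 = 233 ≤ 380 < 463 = q_6, so the answer is 9009/233.

9009/233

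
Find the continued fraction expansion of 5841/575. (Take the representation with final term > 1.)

5841 = 10*575 + 91
575 = 6*91 + 29
91 = 3*29 + 4
29 = 7*4 + 1
4 = 4*1 + 0  (stop)
So 5841/575 = [10; 6, 3, 7, 4].

[10; 6, 3, 7, 4]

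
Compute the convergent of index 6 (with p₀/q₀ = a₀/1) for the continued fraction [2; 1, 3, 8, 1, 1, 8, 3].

1646/597

Using pₖ = aₖpₖ₋₁ + pₖ₋₂, qₖ = aₖqₖ₋₁ + qₖ₋₂ (with p₋₁=1, p₋₂=0, q₋₁=0, q₋₂=1):
  k=0: a=2, p=2, q=1
  k=1: a=1, p=3, q=1
  k=2: a=3, p=11, q=4
  k=3: a=8, p=91, q=33
  k=4: a=1, p=102, q=37
  k=5: a=1, p=193, q=70
  k=6: a=8, p=1646, q=597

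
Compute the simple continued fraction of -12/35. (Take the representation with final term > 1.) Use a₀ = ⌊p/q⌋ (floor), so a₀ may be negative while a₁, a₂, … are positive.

[-1; 1, 1, 1, 11]

-12 = -1*35 + 23
35 = 1*23 + 12
23 = 1*12 + 11
12 = 1*11 + 1
11 = 11*1 + 0  (stop)
So -12/35 = [-1; 1, 1, 1, 11].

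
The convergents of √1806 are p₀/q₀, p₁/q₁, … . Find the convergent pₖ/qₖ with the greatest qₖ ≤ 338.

7182/169

√1806 = [42; 2, 84, …] (period length 2).
Convergents:
  p_0/q_0 = 42/1
  p_1/q_1 = 85/2
  p_2/q_2 = 7182/169
  p_3/q_3 = 14449/340
q_2 = 169 ≤ 338 < 340 = q_3, so the answer is 7182/169.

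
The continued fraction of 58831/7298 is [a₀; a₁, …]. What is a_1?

58831 = 8·7298 + 447   →  a_0 = 8
7298 = 16·447 + 146   →  a_1 = 16

16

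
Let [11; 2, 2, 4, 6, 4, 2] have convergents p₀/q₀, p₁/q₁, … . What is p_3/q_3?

Using pₖ = aₖpₖ₋₁ + pₖ₋₂, qₖ = aₖqₖ₋₁ + qₖ₋₂ (with p₋₁=1, p₋₂=0, q₋₁=0, q₋₂=1):
  k=0: a=11, p=11, q=1
  k=1: a=2, p=23, q=2
  k=2: a=2, p=57, q=5
  k=3: a=4, p=251, q=22

251/22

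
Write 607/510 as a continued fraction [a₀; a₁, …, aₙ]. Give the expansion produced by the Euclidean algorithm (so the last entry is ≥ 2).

[1; 5, 3, 1, 7, 3]

607 = 1*510 + 97
510 = 5*97 + 25
97 = 3*25 + 22
25 = 1*22 + 3
22 = 7*3 + 1
3 = 3*1 + 0  (stop)
So 607/510 = [1; 5, 3, 1, 7, 3].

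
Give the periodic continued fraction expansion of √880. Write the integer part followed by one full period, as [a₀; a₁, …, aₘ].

[29; 1, 1, 1, 58]

a₀ = ⌊√880⌋ = 29.
With m₀=0, d₀=1 and mₖ₊₁ = dₖaₖ − mₖ, dₖ₊₁ = (n − mₖ₊₁²)/dₖ, aₖ₊₁ = ⌊(a₀+mₖ₊₁)/dₖ₊₁⌋:
  k=1: m=29, d=39, a=1
  k=2: m=10, d=20, a=1
  k=3: m=10, d=39, a=1
  k=4: m=29, d=1, a=58
d=1 and a=2a₀=58 at k=4, so the next step gives (m, d) = (29, 39) again — its k=1 value — and the period has length 4.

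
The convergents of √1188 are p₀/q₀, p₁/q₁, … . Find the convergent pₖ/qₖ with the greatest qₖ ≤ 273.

3171/92

√1188 = [34; 2, 7, 6, 7, 2, 68, …] (period length 6).
Convergents:
  p_0/q_0 = 34/1
  p_1/q_1 = 69/2
  p_2/q_2 = 517/15
  p_3/q_3 = 3171/92
  p_4/q_4 = 22714/659
q_3 = 92 ≤ 273 < 659 = q_4, so the answer is 3171/92.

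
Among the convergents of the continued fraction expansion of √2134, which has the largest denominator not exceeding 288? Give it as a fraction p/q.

√2134 = [46; 5, 8, 5, 92, …] (period length 4).
Convergents:
  p_0/q_0 = 46/1
  p_1/q_1 = 231/5
  p_2/q_2 = 1894/41
  p_3/q_3 = 9701/210
  p_4/q_4 = 894386/19361
q_3 = 210 ≤ 288 < 19361 = q_4, so the answer is 9701/210.

9701/210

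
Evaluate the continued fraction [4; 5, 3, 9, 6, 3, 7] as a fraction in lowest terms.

Fold from the inside: start with 7/1.
  3 + 1/7 = 22/7
  6 + 7/22 = 139/22
  9 + 22/139 = 1273/139
  3 + 139/1273 = 3958/1273
  5 + 1273/3958 = 21063/3958
  4 + 3958/21063 = 88210/21063

88210/21063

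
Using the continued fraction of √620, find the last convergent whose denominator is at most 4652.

111576/4481

√620 = [24; 1, 8, 1, 48, …] (period length 4).
Convergents:
  p_0/q_0 = 24/1
  p_1/q_1 = 25/1
  p_2/q_2 = 224/9
  p_3/q_3 = 249/10
  p_4/q_4 = 12176/489
  p_5/q_5 = 12425/499
  p_6/q_6 = 111576/4481
  p_7/q_7 = 124001/4980
q_6 = 4481 ≤ 4652 < 4980 = q_7, so the answer is 111576/4481.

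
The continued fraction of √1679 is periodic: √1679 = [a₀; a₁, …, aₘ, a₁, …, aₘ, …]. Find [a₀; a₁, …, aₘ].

[40; 1, 39, 1, 80]

a₀ = ⌊√1679⌋ = 40.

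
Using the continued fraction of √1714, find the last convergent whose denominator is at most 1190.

√1714 = [41; 2, 2, 82, …] (period length 3).
Convergents:
  p_0/q_0 = 41/1
  p_1/q_1 = 83/2
  p_2/q_2 = 207/5
  p_3/q_3 = 17057/412
  p_4/q_4 = 34321/829
  p_5/q_5 = 85699/2070
q_4 = 829 ≤ 1190 < 2070 = q_5, so the answer is 34321/829.

34321/829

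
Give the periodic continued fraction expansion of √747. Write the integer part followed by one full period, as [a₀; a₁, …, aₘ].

[27; 3, 54]

a₀ = ⌊√747⌋ = 27.
With m₀=0, d₀=1 and mₖ₊₁ = dₖaₖ − mₖ, dₖ₊₁ = (n − mₖ₊₁²)/dₖ, aₖ₊₁ = ⌊(a₀+mₖ₊₁)/dₖ₊₁⌋:
  k=1: m=27, d=18, a=3
  k=2: m=27, d=1, a=54
d=1 and a=2a₀=54 at k=2, so the next step gives (m, d) = (27, 18) again — its k=1 value — and the period has length 2.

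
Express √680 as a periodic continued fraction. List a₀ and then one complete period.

[26; 13, 52]

a₀ = ⌊√680⌋ = 26.
With m₀=0, d₀=1 and mₖ₊₁ = dₖaₖ − mₖ, dₖ₊₁ = (n − mₖ₊₁²)/dₖ, aₖ₊₁ = ⌊(a₀+mₖ₊₁)/dₖ₊₁⌋:
  k=1: m=26, d=4, a=13
  k=2: m=26, d=1, a=52
d=1 and a=2a₀=52 at k=2, so the next step gives (m, d) = (26, 4) again — its k=1 value — and the period has length 2.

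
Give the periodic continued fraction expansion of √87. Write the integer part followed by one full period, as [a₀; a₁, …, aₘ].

a₀ = ⌊√87⌋ = 9.
With m₀=0, d₀=1 and mₖ₊₁ = dₖaₖ − mₖ, dₖ₊₁ = (n − mₖ₊₁²)/dₖ, aₖ₊₁ = ⌊(a₀+mₖ₊₁)/dₖ₊₁⌋:
  k=1: m=9, d=6, a=3
  k=2: m=9, d=1, a=18
d=1 and a=2a₀=18 at k=2, so the next step gives (m, d) = (9, 6) again — its k=1 value — and the period has length 2.

[9; 3, 18]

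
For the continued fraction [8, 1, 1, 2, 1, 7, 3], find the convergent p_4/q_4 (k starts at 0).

Using pₖ = aₖpₖ₋₁ + pₖ₋₂, qₖ = aₖqₖ₋₁ + qₖ₋₂ (with p₋₁=1, p₋₂=0, q₋₁=0, q₋₂=1):
  k=0: a=8, p=8, q=1
  k=1: a=1, p=9, q=1
  k=2: a=1, p=17, q=2
  k=3: a=2, p=43, q=5
  k=4: a=1, p=60, q=7

60/7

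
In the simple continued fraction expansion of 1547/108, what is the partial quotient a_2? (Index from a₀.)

11

1547 = 14·108 + 35   →  a_0 = 14
108 = 3·35 + 3   →  a_1 = 3
35 = 11·3 + 2   →  a_2 = 11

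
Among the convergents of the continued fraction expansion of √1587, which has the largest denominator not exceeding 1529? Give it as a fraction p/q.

22508/565

√1587 = [39; 1, 5, 7, 13, 7, 5, 1, 78, …] (period length 8).
Convergents:
  p_0/q_0 = 39/1
  p_1/q_1 = 40/1
  p_2/q_2 = 239/6
  p_3/q_3 = 1713/43
  p_4/q_4 = 22508/565
  p_5/q_5 = 159269/3998
q_4 = 565 ≤ 1529 < 3998 = q_5, so the answer is 22508/565.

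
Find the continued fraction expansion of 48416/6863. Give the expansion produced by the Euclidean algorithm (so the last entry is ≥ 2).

[7; 18, 3, 3, 7, 5]

48416 = 7·6863 + 375
6863 = 18·375 + 113
375 = 3·113 + 36
113 = 3·36 + 5
36 = 7·5 + 1
5 = 5·1 + 0  (stop)
So 48416/6863 = [7; 18, 3, 3, 7, 5].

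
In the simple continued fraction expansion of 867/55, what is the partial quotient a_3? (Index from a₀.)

4

867 = 15·55 + 42   →  a_0 = 15
55 = 1·42 + 13   →  a_1 = 1
42 = 3·13 + 3   →  a_2 = 3
13 = 4·3 + 1   →  a_3 = 4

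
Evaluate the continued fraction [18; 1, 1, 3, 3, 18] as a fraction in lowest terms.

7816/421

Fold from the inside: start with 18/1.
  3 + 1/18 = 55/18
  3 + 18/55 = 183/55
  1 + 55/183 = 238/183
  1 + 183/238 = 421/238
  18 + 238/421 = 7816/421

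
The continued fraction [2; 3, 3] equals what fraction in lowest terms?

23/10

Fold from the inside: start with 3/1.
  3 + 1/3 = 10/3
  2 + 3/10 = 23/10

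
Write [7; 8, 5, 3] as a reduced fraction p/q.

933/131

Using pₖ = aₖpₖ₋₁ + pₖ₋₂ and qₖ = aₖqₖ₋₁ + qₖ₋₂:
  k=0: a=7, p=7, q=1
  k=1: a=8, p=57, q=8
  k=2: a=5, p=292, q=41
  k=3: a=3, p=933, q=131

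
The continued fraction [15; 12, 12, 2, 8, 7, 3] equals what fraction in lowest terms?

Using pₖ = aₖpₖ₋₁ + pₖ₋₂ and qₖ = aₖqₖ₋₁ + qₖ₋₂:
  k=0: a=15, p=15, q=1
  k=1: a=12, p=181, q=12
  k=2: a=12, p=2187, q=145
  k=3: a=2, p=4555, q=302
  k=4: a=8, p=38627, q=2561
  k=5: a=7, p=274944, q=18229
  k=6: a=3, p=863459, q=57248

863459/57248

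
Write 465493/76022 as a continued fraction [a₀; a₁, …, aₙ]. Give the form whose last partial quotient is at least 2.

465493 = 6×76022 + 9361
76022 = 8×9361 + 1134
9361 = 8×1134 + 289
1134 = 3×289 + 267
289 = 1×267 + 22
267 = 12×22 + 3
22 = 7×3 + 1
3 = 3×1 + 0  (stop)
So 465493/76022 = [6; 8, 8, 3, 1, 12, 7, 3].

[6; 8, 8, 3, 1, 12, 7, 3]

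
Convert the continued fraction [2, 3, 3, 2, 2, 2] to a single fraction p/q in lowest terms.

311/135

Fold from the inside: start with 2/1.
  2 + 1/2 = 5/2
  2 + 2/5 = 12/5
  3 + 5/12 = 41/12
  3 + 12/41 = 135/41
  2 + 41/135 = 311/135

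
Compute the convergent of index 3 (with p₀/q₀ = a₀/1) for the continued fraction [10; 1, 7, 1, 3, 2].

Using pₖ = aₖpₖ₋₁ + pₖ₋₂, qₖ = aₖqₖ₋₁ + qₖ₋₂ (with p₋₁=1, p₋₂=0, q₋₁=0, q₋₂=1):
  k=0: a=10, p=10, q=1
  k=1: a=1, p=11, q=1
  k=2: a=7, p=87, q=8
  k=3: a=1, p=98, q=9

98/9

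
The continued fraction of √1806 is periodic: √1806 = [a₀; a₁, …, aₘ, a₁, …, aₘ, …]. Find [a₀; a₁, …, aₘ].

a₀ = ⌊√1806⌋ = 42.
With m₀=0, d₀=1 and mₖ₊₁ = dₖaₖ − mₖ, dₖ₊₁ = (n − mₖ₊₁²)/dₖ, aₖ₊₁ = ⌊(a₀+mₖ₊₁)/dₖ₊₁⌋:
  k=1: m=42, d=42, a=2
  k=2: m=42, d=1, a=84
d=1 and a=2a₀=84 at k=2, so the next step gives (m, d) = (42, 42) again — its k=1 value — and the period has length 2.

[42; 2, 84]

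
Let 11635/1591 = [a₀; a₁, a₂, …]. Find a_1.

3

11635 = 7·1591 + 498   →  a_0 = 7
1591 = 3·498 + 97   →  a_1 = 3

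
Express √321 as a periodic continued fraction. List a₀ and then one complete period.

a₀ = ⌊√321⌋ = 17.
With m₀=0, d₀=1 and mₖ₊₁ = dₖaₖ − mₖ, dₖ₊₁ = (n − mₖ₊₁²)/dₖ, aₖ₊₁ = ⌊(a₀+mₖ₊₁)/dₖ₊₁⌋:
  k=1: m=17, d=32, a=1
  k=2: m=15, d=3, a=10
  k=3: m=15, d=32, a=1
  k=4: m=17, d=1, a=34
d=1 and a=2a₀=34 at k=4, so the next step gives (m, d) = (17, 32) again — its k=1 value — and the period has length 4.

[17; 1, 10, 1, 34]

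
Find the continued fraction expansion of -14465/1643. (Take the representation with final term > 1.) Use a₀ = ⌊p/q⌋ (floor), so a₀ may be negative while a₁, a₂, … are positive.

[-9; 5, 9, 1, 3, 8]

-14465 = -9*1643 + 322
1643 = 5*322 + 33
322 = 9*33 + 25
33 = 1*25 + 8
25 = 3*8 + 1
8 = 8*1 + 0  (stop)
So -14465/1643 = [-9; 5, 9, 1, 3, 8].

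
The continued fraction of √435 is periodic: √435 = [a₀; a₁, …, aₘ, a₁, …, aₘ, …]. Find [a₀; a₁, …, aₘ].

a₀ = ⌊√435⌋ = 20.

[20; 1, 5, 1, 40]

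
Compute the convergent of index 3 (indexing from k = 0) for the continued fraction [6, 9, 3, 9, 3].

Using pₖ = aₖpₖ₋₁ + pₖ₋₂, qₖ = aₖqₖ₋₁ + qₖ₋₂ (with p₋₁=1, p₋₂=0, q₋₁=0, q₋₂=1):
  k=0: a=6, p=6, q=1
  k=1: a=9, p=55, q=9
  k=2: a=3, p=171, q=28
  k=3: a=9, p=1594, q=261

1594/261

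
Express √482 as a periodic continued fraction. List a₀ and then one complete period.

[21; 1, 20, 1, 42]

a₀ = ⌊√482⌋ = 21.
With m₀=0, d₀=1 and mₖ₊₁ = dₖaₖ − mₖ, dₖ₊₁ = (n − mₖ₊₁²)/dₖ, aₖ₊₁ = ⌊(a₀+mₖ₊₁)/dₖ₊₁⌋:
  k=1: m=21, d=41, a=1
  k=2: m=20, d=2, a=20
  k=3: m=20, d=41, a=1
  k=4: m=21, d=1, a=42
d=1 and a=2a₀=42 at k=4, so the next step gives (m, d) = (21, 41) again — its k=1 value — and the period has length 4.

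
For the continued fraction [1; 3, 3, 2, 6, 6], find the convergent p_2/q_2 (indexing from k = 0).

Using pₖ = aₖpₖ₋₁ + pₖ₋₂, qₖ = aₖqₖ₋₁ + qₖ₋₂ (with p₋₁=1, p₋₂=0, q₋₁=0, q₋₂=1):
  k=0: a=1, p=1, q=1
  k=1: a=3, p=4, q=3
  k=2: a=3, p=13, q=10

13/10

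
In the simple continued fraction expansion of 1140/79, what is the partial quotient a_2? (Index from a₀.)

1140 = 14·79 + 34   →  a_0 = 14
79 = 2·34 + 11   →  a_1 = 2
34 = 3·11 + 1   →  a_2 = 3

3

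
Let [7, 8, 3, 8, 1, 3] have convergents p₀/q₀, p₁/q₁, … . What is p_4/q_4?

1659/233

Using pₖ = aₖpₖ₋₁ + pₖ₋₂, qₖ = aₖqₖ₋₁ + qₖ₋₂ (with p₋₁=1, p₋₂=0, q₋₁=0, q₋₂=1):
  k=0: a=7, p=7, q=1
  k=1: a=8, p=57, q=8
  k=2: a=3, p=178, q=25
  k=3: a=8, p=1481, q=208
  k=4: a=1, p=1659, q=233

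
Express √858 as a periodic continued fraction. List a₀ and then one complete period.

a₀ = ⌊√858⌋ = 29.
With m₀=0, d₀=1 and mₖ₊₁ = dₖaₖ − mₖ, dₖ₊₁ = (n − mₖ₊₁²)/dₖ, aₖ₊₁ = ⌊(a₀+mₖ₊₁)/dₖ₊₁⌋:
  k=1: m=29, d=17, a=3
  k=2: m=22, d=22, a=2
  k=3: m=22, d=17, a=3
  k=4: m=29, d=1, a=58
d=1 and a=2a₀=58 at k=4, so the next step gives (m, d) = (29, 17) again — its k=1 value — and the period has length 4.

[29; 3, 2, 3, 58]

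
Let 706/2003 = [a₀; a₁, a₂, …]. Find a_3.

5

706 = 0·2003 + 706   →  a_0 = 0
2003 = 2·706 + 591   →  a_1 = 2
706 = 1·591 + 115   →  a_2 = 1
591 = 5·115 + 16   →  a_3 = 5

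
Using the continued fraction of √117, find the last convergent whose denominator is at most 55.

√117 = [10; 1, 4, 2, 4, 1, 20, …] (period length 6).
Convergents:
  p_0/q_0 = 10/1
  p_1/q_1 = 11/1
  p_2/q_2 = 54/5
  p_3/q_3 = 119/11
  p_4/q_4 = 530/49
  p_5/q_5 = 649/60
q_4 = 49 ≤ 55 < 60 = q_5, so the answer is 530/49.

530/49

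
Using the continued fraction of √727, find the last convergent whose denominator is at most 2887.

√727 = [26; 1, 25, 1, 52, …] (period length 4).
Convergents:
  p_0/q_0 = 26/1
  p_1/q_1 = 27/1
  p_2/q_2 = 701/26
  p_3/q_3 = 728/27
  p_4/q_4 = 38557/1430
  p_5/q_5 = 39285/1457
  p_6/q_6 = 1020682/37855
q_5 = 1457 ≤ 2887 < 37855 = q_6, so the answer is 39285/1457.

39285/1457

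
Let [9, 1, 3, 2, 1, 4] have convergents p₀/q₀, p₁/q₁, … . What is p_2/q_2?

39/4

Using pₖ = aₖpₖ₋₁ + pₖ₋₂, qₖ = aₖqₖ₋₁ + qₖ₋₂ (with p₋₁=1, p₋₂=0, q₋₁=0, q₋₂=1):
  k=0: a=9, p=9, q=1
  k=1: a=1, p=10, q=1
  k=2: a=3, p=39, q=4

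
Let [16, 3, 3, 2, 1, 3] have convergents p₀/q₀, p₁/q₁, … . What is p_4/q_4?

Using pₖ = aₖpₖ₋₁ + pₖ₋₂, qₖ = aₖqₖ₋₁ + qₖ₋₂ (with p₋₁=1, p₋₂=0, q₋₁=0, q₋₂=1):
  k=0: a=16, p=16, q=1
  k=1: a=3, p=49, q=3
  k=2: a=3, p=163, q=10
  k=3: a=2, p=375, q=23
  k=4: a=1, p=538, q=33

538/33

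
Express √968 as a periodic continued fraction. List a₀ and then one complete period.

a₀ = ⌊√968⌋ = 31.

[31; 8, 1, 6, 1, 8, 62]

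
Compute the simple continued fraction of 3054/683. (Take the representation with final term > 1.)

3054 = 4·683 + 322
683 = 2·322 + 39
322 = 8·39 + 10
39 = 3·10 + 9
10 = 1·9 + 1
9 = 9·1 + 0  (stop)
So 3054/683 = [4; 2, 8, 3, 1, 9].

[4; 2, 8, 3, 1, 9]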